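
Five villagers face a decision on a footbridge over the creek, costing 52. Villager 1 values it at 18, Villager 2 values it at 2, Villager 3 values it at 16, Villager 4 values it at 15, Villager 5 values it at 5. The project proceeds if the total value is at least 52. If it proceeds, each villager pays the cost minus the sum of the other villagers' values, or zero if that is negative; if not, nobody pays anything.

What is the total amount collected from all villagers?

Total value 56 ≥ cost 52, so it is built.
Villager 1: others sum to 38; max(0, 52 - 38) = 14.
Villager 2: others sum to 54; max(0, 52 - 54) = 0.
Villager 3: others sum to 40; max(0, 52 - 40) = 12.
Villager 4: others sum to 41; max(0, 52 - 41) = 11.
Villager 5: others sum to 51; max(0, 52 - 51) = 1.
Total collected = 14 + 0 + 12 + 11 + 1 = 38.

38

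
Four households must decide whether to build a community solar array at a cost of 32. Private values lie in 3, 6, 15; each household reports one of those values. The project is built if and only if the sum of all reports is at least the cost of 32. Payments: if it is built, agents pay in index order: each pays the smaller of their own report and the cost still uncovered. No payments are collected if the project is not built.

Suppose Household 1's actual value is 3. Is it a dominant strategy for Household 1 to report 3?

Check each profile of the others' reports and compare truth against every alternative report.
Others report (3, 15, 15): truth gives 0, best alternative gives -3.
Others report (6, 6, 15): truth gives 0, best alternative gives -3.
Others report (6, 15, 6): truth gives 0, best alternative gives -3.
Others report (6, 15, 15): truth gives 0, best alternative gives -3.
Others report (15, 3, 15): truth gives 0, best alternative gives -3.
Others report (15, 6, 6): truth gives 0, best alternative gives -3.
(Remaining 21 profiles checked similarly; truth is weakly best in each.)
In every case the truthful report is at least as good as any alternative, so it is a dominant strategy.

Yes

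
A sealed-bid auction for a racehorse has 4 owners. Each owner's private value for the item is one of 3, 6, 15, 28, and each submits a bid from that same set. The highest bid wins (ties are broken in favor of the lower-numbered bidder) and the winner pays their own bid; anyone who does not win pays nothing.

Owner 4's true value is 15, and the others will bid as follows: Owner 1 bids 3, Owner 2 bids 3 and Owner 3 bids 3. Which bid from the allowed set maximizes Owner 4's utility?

Bid 3: loses, pays 0, utility 0.
Bid 6: wins, pays 6, utility 15 - 6 = 9.
Bid 15: wins, pays 15, utility 15 - 15 = 0.
Bid 28: wins, pays 28, utility 15 - 28 = -13.
The best choice is 6 with utility 9.

6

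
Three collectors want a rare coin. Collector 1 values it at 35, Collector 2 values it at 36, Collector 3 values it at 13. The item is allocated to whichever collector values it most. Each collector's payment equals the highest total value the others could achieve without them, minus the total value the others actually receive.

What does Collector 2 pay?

Collector 2 has the highest value and receives the item.
Without Collector 2, the item would go to the next-highest value, 35, so the others could achieve 35.
With Collector 2 present and winning, the others receive nothing, so their total is 0.
Payment = 35 - 0 = 35.

35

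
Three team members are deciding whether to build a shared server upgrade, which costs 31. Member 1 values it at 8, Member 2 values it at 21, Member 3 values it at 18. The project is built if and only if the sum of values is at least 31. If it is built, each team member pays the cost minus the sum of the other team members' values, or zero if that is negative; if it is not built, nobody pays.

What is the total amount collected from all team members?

7

Total value 47 ≥ cost 31, so it is built.
Member 1: others sum to 39; max(0, 31 - 39) = 0.
Member 2: others sum to 26; max(0, 31 - 26) = 5.
Member 3: others sum to 29; max(0, 31 - 29) = 2.
Total collected = 0 + 5 + 2 = 7.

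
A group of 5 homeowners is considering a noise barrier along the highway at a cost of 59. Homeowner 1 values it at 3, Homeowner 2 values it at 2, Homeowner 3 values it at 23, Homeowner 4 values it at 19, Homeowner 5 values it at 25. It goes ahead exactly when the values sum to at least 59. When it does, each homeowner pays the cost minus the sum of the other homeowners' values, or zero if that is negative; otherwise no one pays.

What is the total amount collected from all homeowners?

28

Total value 72 ≥ cost 59, so it is built.
Homeowner 1: others sum to 69; max(0, 59 - 69) = 0.
Homeowner 2: others sum to 70; max(0, 59 - 70) = 0.
Homeowner 3: others sum to 49; max(0, 59 - 49) = 10.
Homeowner 4: others sum to 53; max(0, 59 - 53) = 6.
Homeowner 5: others sum to 47; max(0, 59 - 47) = 12.
Total collected = 0 + 0 + 10 + 6 + 12 = 28.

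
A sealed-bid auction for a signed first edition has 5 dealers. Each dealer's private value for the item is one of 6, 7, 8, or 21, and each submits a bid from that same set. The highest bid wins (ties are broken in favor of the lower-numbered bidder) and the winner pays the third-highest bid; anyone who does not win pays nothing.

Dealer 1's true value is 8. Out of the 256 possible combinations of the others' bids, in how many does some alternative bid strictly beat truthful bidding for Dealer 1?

Others bid (6, 6, 6, 21): truth gives 0; bid 21 gives 2 > 0. Violating.
Others bid (6, 6, 7, 21): truth gives 0; bid 21 gives 1 > 0. Violating.
Others bid (6, 6, 21, 6): truth gives 0; bid 21 gives 2 > 0. Violating.
Others bid (6, 6, 21, 7): truth gives 0; bid 21 gives 1 > 0. Violating.
Others bid (6, 6, 6, 6): truth gives 2; no alternative beats it.
Others bid (6, 6, 6, 7): truth gives 2; no alternative beats it.
(Checking all 256 profiles: 32 have a profitable deviation, 224 do not.)

32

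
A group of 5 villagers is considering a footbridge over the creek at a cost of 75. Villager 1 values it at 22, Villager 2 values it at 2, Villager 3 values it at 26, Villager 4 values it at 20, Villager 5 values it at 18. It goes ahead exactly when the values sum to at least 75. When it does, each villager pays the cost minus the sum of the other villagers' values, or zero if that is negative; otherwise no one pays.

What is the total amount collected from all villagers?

34

Total value 88 ≥ cost 75, so it is built.
Villager 1: others sum to 66; max(0, 75 - 66) = 9.
Villager 2: others sum to 86; max(0, 75 - 86) = 0.
Villager 3: others sum to 62; max(0, 75 - 62) = 13.
Villager 4: others sum to 68; max(0, 75 - 68) = 7.
Villager 5: others sum to 70; max(0, 75 - 70) = 5.
Total collected = 9 + 0 + 13 + 7 + 5 = 34.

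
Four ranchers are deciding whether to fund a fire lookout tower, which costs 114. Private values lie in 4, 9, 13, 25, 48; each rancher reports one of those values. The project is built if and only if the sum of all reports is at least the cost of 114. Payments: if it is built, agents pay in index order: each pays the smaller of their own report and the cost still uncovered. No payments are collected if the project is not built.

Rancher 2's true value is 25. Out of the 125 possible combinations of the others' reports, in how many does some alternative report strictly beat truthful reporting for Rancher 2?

10

Others report (9, 48, 48): truth gives 0; report 9 gives 16 > 0. Violating.
Others report (13, 48, 48): truth gives 0; report 9 gives 16 > 0. Violating.
Others report (25, 48, 48): truth gives 0; report 4 gives 21 > 0. Violating.
Others report (48, 9, 48): truth gives 0; report 9 gives 16 > 0. Violating.
Others report (4, 4, 4): truth gives 0; no alternative beats it.
Others report (4, 4, 9): truth gives 0; no alternative beats it.
(Checking all 125 profiles: 10 have a profitable deviation, 115 do not.)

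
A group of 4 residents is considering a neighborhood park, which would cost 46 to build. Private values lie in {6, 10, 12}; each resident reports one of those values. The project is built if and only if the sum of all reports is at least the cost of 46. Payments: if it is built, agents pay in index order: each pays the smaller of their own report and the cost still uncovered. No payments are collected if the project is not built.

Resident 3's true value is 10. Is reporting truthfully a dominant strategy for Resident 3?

Check each profile of the others' reports and compare truth against every alternative report.
Others report (6, 6, 6): truth gives 0, best alternative gives 0.
Others report (6, 6, 10): truth gives 0, best alternative gives 0.
Others report (6, 6, 12): truth gives 0, best alternative gives 0.
Others report (6, 10, 6): truth gives 0, best alternative gives 0.
Others report (6, 10, 10): truth gives 0, best alternative gives 0.
Others report (6, 10, 12): truth gives 0, best alternative gives 0.
(Remaining 21 profiles checked similarly; truth is weakly best in each.)
In every case the truthful report is at least as good as any alternative, so it is a dominant strategy.

Yes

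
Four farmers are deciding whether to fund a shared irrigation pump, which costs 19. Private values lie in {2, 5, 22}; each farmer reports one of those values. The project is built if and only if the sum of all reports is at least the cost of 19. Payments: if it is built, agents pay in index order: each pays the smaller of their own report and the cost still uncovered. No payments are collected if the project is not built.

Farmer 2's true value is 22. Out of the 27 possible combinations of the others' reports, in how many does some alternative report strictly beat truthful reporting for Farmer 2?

Others report (2, 2, 22): truth gives 5; report 2 gives 20 > 5. Violating.
Others report (2, 5, 22): truth gives 5; report 2 gives 20 > 5. Violating.
Others report (2, 22, 2): truth gives 5; report 2 gives 20 > 5. Violating.
Others report (2, 22, 5): truth gives 5; report 2 gives 20 > 5. Violating.
Others report (2, 2, 2): truth gives 5; no alternative beats it.
Others report (2, 2, 5): truth gives 5; no alternative beats it.
(Checking all 27 profiles: 11 have a profitable deviation, 16 do not.)

11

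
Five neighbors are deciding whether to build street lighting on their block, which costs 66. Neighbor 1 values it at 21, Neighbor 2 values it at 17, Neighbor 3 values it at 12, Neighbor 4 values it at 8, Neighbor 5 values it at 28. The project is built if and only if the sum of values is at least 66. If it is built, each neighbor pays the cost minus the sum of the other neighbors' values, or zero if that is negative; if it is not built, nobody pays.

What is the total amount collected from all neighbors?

Total value 86 ≥ cost 66, so it is built.
Neighbor 1: others sum to 65; max(0, 66 - 65) = 1.
Neighbor 2: others sum to 69; max(0, 66 - 69) = 0.
Neighbor 3: others sum to 74; max(0, 66 - 74) = 0.
Neighbor 4: others sum to 78; max(0, 66 - 78) = 0.
Neighbor 5: others sum to 58; max(0, 66 - 58) = 8.
Total collected = 1 + 0 + 0 + 0 + 8 = 9.

9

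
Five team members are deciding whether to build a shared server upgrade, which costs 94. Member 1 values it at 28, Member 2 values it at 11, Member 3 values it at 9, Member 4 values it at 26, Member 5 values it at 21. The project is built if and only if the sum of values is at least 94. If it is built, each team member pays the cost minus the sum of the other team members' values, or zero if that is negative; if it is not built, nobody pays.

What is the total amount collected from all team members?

90

Total value 95 ≥ cost 94, so it is built.
Member 1: others sum to 67; max(0, 94 - 67) = 27.
Member 2: others sum to 84; max(0, 94 - 84) = 10.
Member 3: others sum to 86; max(0, 94 - 86) = 8.
Member 4: others sum to 69; max(0, 94 - 69) = 25.
Member 5: others sum to 74; max(0, 94 - 74) = 20.
Total collected = 27 + 10 + 8 + 25 + 20 = 90.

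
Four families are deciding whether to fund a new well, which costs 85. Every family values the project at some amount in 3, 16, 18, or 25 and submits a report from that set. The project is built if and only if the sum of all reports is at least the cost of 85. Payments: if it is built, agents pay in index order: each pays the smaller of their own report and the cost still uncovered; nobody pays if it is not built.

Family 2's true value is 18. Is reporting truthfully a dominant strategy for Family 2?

No

Consider the case where Family 1 reports 25, Family 3 reports 25 and Family 4 reports 25.
Truthful report 18: project built, pays 18, utility 18 - 18 = 0.
Report 16 instead: project built, pays 16, utility 18 - 16 = 2.
Since 2 > 0, reporting 16 is strictly better here, so truthful reporting is not dominant.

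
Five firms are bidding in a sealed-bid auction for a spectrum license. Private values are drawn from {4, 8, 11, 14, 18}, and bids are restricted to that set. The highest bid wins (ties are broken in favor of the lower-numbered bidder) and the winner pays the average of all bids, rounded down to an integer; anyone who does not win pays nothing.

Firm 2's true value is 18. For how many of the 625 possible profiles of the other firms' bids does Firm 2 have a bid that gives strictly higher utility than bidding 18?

Others bid (4, 4, 4, 4): truth gives 12; bid 8 gives 14 > 12. Violating.
Others bid (4, 4, 4, 8): truth gives 11; bid 8 gives 13 > 11. Violating.
Others bid (4, 4, 4, 11): truth gives 10; bid 11 gives 12 > 10. Violating.
Others bid (4, 4, 8, 4): truth gives 11; bid 8 gives 13 > 11. Violating.
Others bid (4, 4, 4, 14): truth gives 10; no alternative beats it.
Others bid (4, 4, 4, 18): truth gives 9; no alternative beats it.
(Checking all 625 profiles: 170 have a profitable deviation, 455 do not.)

170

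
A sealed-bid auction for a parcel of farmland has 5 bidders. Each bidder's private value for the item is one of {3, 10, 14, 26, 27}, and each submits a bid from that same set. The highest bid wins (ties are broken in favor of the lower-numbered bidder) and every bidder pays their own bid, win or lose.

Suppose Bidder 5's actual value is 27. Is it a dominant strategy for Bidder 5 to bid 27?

No

Consider the case where Bidder 1 bids 3, Bidder 2 bids 3, Bidder 3 bids 3 and Bidder 4 bids 3.
Truthful bid 27: wins, pays 27, utility 27 - 27 = 0.
Bid 10 instead: wins, pays 10, utility 27 - 10 = 17.
Since 17 > 0, bidding 10 is strictly better here, so truthful bidding is not dominant.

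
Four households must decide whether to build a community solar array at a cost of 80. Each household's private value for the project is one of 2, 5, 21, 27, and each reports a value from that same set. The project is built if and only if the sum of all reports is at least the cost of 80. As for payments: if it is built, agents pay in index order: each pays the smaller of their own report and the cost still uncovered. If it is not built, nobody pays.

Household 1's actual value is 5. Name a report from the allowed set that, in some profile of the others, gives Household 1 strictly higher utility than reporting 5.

Suppose Household 2 reports 27, Household 3 reports 27 and Household 4 reports 27.
Report 5: project built, pays 5, utility 5 - 5 = 0.
Report 2: project built, pays 2, utility 5 - 2 = 3.
So reporting 2 beats truth here (3 > 0).

2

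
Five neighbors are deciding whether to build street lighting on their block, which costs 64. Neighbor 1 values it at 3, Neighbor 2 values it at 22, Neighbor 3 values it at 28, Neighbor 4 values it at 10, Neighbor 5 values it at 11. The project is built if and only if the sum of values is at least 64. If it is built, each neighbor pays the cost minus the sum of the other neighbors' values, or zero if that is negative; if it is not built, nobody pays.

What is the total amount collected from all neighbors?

31

Total value 74 ≥ cost 64, so it is built.
Neighbor 1: others sum to 71; max(0, 64 - 71) = 0.
Neighbor 2: others sum to 52; max(0, 64 - 52) = 12.
Neighbor 3: others sum to 46; max(0, 64 - 46) = 18.
Neighbor 4: others sum to 64; max(0, 64 - 64) = 0.
Neighbor 5: others sum to 63; max(0, 64 - 63) = 1.
Total collected = 0 + 12 + 18 + 0 + 1 = 31.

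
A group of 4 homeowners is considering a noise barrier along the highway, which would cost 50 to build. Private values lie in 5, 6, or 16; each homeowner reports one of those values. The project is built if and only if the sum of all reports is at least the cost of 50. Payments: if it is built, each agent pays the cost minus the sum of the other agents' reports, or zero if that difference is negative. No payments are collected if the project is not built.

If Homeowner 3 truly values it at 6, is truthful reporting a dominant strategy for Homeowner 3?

Yes

Check each profile of the others' reports and compare truth against every alternative report.
Others report (16, 16, 16): truth gives 4, best alternative gives 4.
Others report (5, 5, 5): truth gives 0, best alternative gives 0.
Others report (5, 5, 6): truth gives 0, best alternative gives 0.
Others report (5, 5, 16): truth gives 0, best alternative gives 0.
Others report (5, 6, 5): truth gives 0, best alternative gives 0.
Others report (5, 6, 6): truth gives 0, best alternative gives 0.
(Remaining 21 profiles checked similarly; truth is weakly best in each.)
In every case the truthful report is at least as good as any alternative, so it is a dominant strategy.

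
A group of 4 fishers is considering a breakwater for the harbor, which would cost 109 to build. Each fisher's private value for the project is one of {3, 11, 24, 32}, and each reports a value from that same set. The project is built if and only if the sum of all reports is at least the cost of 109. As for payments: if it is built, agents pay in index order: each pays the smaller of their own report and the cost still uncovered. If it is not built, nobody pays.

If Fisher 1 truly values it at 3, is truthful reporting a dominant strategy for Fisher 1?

Yes

Check each profile of the others' reports and compare truth against every alternative report.
Others report (3, 3, 3): truth gives 0, best alternative gives 0.
Others report (3, 3, 11): truth gives 0, best alternative gives 0.
Others report (3, 3, 24): truth gives 0, best alternative gives 0.
Others report (3, 3, 32): truth gives 0, best alternative gives 0.
Others report (3, 11, 3): truth gives 0, best alternative gives 0.
Others report (3, 11, 11): truth gives 0, best alternative gives 0.
(Remaining 58 profiles checked similarly; truth is weakly best in each.)
In every case the truthful report is at least as good as any alternative, so it is a dominant strategy.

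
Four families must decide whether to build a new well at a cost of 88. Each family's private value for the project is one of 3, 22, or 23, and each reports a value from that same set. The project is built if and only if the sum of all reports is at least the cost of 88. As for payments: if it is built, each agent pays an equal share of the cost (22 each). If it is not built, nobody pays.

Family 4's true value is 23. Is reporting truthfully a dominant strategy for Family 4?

Check each profile of the others' reports and compare truth against every alternative report.
Others report (22, 22, 22): truth gives 1, best alternative gives 1.
Others report (22, 22, 23): truth gives 1, best alternative gives 1.
Others report (22, 23, 22): truth gives 1, best alternative gives 1.
Others report (22, 23, 23): truth gives 1, best alternative gives 1.
Others report (23, 22, 22): truth gives 1, best alternative gives 1.
Others report (23, 22, 23): truth gives 1, best alternative gives 1.
(Remaining 21 profiles checked similarly; truth is weakly best in each.)
In every case the truthful report is at least as good as any alternative, so it is a dominant strategy.

Yes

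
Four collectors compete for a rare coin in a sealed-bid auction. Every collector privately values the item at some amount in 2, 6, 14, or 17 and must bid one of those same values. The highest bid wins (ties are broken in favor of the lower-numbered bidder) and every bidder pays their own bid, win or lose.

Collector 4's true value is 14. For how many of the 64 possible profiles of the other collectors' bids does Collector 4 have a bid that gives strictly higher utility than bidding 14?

57

Others bid (2, 2, 2): truth gives 0; bid 6 gives 8 > 0. Violating.
Others bid (2, 2, 14): truth gives -14; bid 2 gives -2 > -14. Violating.
Others bid (2, 2, 17): truth gives -14; bid 2 gives -2 > -14. Violating.
Others bid (2, 6, 14): truth gives -14; bid 2 gives -2 > -14. Violating.
Others bid (2, 2, 6): truth gives 0; no alternative beats it.
Others bid (2, 6, 2): truth gives 0; no alternative beats it.
(Checking all 64 profiles: 57 have a profitable deviation, 7 do not.)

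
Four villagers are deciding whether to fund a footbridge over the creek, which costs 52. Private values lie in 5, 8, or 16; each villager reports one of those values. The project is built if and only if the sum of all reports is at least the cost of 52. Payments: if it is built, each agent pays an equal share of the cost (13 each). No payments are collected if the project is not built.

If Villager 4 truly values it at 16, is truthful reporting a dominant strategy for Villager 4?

Check each profile of the others' reports and compare truth against every alternative report.
Others report (5, 16, 16): truth gives 3, best alternative gives 0.
Others report (8, 16, 16): truth gives 3, best alternative gives 0.
Others report (16, 5, 16): truth gives 3, best alternative gives 0.
Others report (16, 8, 16): truth gives 3, best alternative gives 0.
Others report (16, 16, 5): truth gives 3, best alternative gives 0.
Others report (16, 16, 8): truth gives 3, best alternative gives 0.
(Remaining 21 profiles checked similarly; truth is weakly best in each.)
In every case the truthful report is at least as good as any alternative, so it is a dominant strategy.

Yes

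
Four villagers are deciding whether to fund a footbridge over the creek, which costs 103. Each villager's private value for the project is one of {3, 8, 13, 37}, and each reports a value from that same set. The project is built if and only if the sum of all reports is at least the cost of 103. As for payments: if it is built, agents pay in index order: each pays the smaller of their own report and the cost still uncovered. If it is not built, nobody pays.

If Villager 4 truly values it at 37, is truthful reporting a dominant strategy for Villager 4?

Yes

Check each profile of the others' reports and compare truth against every alternative report.
Others report (13, 37, 37): truth gives 21, best alternative gives 0.
Others report (37, 13, 37): truth gives 21, best alternative gives 0.
Others report (37, 37, 13): truth gives 21, best alternative gives 0.
Others report (8, 37, 37): truth gives 16, best alternative gives 0.
Others report (37, 8, 37): truth gives 16, best alternative gives 0.
Others report (37, 37, 8): truth gives 16, best alternative gives 0.
(Remaining 58 profiles checked similarly; truth is weakly best in each.)
In every case the truthful report is at least as good as any alternative, so it is a dominant strategy.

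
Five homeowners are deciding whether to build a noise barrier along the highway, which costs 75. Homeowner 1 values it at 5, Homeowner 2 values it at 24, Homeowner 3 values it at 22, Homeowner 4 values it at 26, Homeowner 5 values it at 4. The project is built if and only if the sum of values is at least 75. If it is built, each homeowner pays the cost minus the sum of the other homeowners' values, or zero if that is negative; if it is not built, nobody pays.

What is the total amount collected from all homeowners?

Total value 81 ≥ cost 75, so it is built.
Homeowner 1: others sum to 76; max(0, 75 - 76) = 0.
Homeowner 2: others sum to 57; max(0, 75 - 57) = 18.
Homeowner 3: others sum to 59; max(0, 75 - 59) = 16.
Homeowner 4: others sum to 55; max(0, 75 - 55) = 20.
Homeowner 5: others sum to 77; max(0, 75 - 77) = 0.
Total collected = 0 + 18 + 16 + 20 + 0 = 54.

54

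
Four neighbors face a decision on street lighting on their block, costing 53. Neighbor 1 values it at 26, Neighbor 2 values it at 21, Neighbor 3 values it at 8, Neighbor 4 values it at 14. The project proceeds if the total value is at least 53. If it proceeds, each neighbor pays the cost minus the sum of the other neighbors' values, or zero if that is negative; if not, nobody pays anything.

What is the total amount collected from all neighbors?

15

Total value 69 ≥ cost 53, so it is built.
Neighbor 1: others sum to 43; max(0, 53 - 43) = 10.
Neighbor 2: others sum to 48; max(0, 53 - 48) = 5.
Neighbor 3: others sum to 61; max(0, 53 - 61) = 0.
Neighbor 4: others sum to 55; max(0, 53 - 55) = 0.
Total collected = 10 + 5 + 0 + 0 = 15.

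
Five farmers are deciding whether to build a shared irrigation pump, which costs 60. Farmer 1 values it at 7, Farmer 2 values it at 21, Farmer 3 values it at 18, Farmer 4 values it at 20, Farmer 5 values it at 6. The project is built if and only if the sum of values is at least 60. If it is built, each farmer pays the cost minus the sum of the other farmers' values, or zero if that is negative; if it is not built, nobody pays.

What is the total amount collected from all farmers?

Total value 72 ≥ cost 60, so it is built.
Farmer 1: others sum to 65; max(0, 60 - 65) = 0.
Farmer 2: others sum to 51; max(0, 60 - 51) = 9.
Farmer 3: others sum to 54; max(0, 60 - 54) = 6.
Farmer 4: others sum to 52; max(0, 60 - 52) = 8.
Farmer 5: others sum to 66; max(0, 60 - 66) = 0.
Total collected = 0 + 9 + 6 + 8 + 0 = 23.

23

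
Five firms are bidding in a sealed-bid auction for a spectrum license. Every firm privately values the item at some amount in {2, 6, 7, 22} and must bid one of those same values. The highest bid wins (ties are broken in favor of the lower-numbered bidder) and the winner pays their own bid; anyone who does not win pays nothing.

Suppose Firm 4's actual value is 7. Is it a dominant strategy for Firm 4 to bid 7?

Consider the case where Firm 1 bids 2, Firm 2 bids 2, Firm 3 bids 2 and Firm 5 bids 2.
Truthful bid 7: wins, pays 7, utility 7 - 7 = 0.
Bid 6 instead: wins, pays 6, utility 7 - 6 = 1.
Since 1 > 0, bidding 6 is strictly better here, so truthful bidding is not dominant.

No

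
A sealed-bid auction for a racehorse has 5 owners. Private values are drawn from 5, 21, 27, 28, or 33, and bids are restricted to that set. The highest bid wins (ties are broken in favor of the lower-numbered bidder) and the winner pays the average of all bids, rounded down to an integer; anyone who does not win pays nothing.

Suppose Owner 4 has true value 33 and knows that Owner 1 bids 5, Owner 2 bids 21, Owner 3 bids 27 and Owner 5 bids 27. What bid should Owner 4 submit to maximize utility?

Bid 5: loses, pays 0, utility 0.
Bid 21: loses, pays 0, utility 0.
Bid 27: loses, pays 0, utility 0.
Bid 28: wins, pays 21, utility 33 - 21 = 12.
Bid 33: wins, pays 22, utility 33 - 22 = 11.
The best choice is 28 with utility 12.

28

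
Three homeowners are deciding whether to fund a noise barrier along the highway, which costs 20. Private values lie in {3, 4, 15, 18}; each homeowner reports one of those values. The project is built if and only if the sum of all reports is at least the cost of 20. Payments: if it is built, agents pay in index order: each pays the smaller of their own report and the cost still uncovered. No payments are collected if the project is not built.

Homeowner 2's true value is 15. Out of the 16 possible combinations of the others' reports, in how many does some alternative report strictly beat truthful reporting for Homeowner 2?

8

Others report (3, 15): truth gives 0; report 3 gives 12 > 0. Violating.
Others report (3, 18): truth gives 0; report 3 gives 12 > 0. Violating.
Others report (4, 15): truth gives 0; report 3 gives 12 > 0. Violating.
Others report (4, 18): truth gives 0; report 3 gives 12 > 0. Violating.
Others report (3, 3): truth gives 0; no alternative beats it.
Others report (3, 4): truth gives 0; no alternative beats it.
(Checking all 16 profiles: 8 have a profitable deviation, 8 do not.)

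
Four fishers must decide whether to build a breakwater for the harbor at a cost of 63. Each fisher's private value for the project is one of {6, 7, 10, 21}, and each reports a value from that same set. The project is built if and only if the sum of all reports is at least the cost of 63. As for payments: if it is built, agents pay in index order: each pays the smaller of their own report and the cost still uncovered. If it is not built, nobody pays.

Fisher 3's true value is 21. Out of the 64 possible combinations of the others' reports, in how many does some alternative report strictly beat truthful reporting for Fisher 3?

Others report (21, 21, 21): truth gives 0; report 6 gives 15 > 0. Violating.
Others report (6, 6, 6): truth gives 0; no alternative beats it.
Others report (6, 6, 7): truth gives 0; no alternative beats it.
(Checking all 64 profiles: 1 has a profitable deviation, 63 do not.)

1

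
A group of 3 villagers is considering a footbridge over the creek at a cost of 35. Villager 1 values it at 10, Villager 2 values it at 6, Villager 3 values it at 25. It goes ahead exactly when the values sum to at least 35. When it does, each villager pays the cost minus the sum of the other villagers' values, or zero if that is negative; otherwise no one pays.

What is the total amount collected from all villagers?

Total value 41 ≥ cost 35, so it is built.
Villager 1: others sum to 31; max(0, 35 - 31) = 4.
Villager 2: others sum to 35; max(0, 35 - 35) = 0.
Villager 3: others sum to 16; max(0, 35 - 16) = 19.
Total collected = 4 + 0 + 19 = 23.

23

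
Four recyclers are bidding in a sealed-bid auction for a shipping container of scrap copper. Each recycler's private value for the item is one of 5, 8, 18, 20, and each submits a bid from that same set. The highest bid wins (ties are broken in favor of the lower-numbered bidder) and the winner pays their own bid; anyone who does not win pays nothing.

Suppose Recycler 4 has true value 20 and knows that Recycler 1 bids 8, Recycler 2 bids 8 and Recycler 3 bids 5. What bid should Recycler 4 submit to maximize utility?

Bid 5: loses, pays 0, utility 0.
Bid 8: loses, pays 0, utility 0.
Bid 18: wins, pays 18, utility 20 - 18 = 2.
Bid 20: wins, pays 20, utility 20 - 20 = 0.
The best choice is 18 with utility 2.

18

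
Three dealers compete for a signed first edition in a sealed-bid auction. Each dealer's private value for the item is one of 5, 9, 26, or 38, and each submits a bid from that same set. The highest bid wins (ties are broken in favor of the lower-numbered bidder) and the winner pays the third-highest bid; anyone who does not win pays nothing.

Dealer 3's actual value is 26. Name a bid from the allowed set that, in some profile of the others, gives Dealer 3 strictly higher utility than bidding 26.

38

Suppose Dealer 1 bids 5 and Dealer 2 bids 26.
Bid 26: loses, pays 0, utility 0.
Bid 38: wins, pays 5, utility 26 - 5 = 21.
So bidding 38 beats truth here (21 > 0).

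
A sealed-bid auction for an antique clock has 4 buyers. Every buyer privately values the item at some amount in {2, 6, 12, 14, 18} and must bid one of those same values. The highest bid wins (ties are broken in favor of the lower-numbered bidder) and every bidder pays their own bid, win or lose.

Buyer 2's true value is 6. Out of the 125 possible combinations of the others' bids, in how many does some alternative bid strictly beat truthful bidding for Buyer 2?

Others bid (2, 2, 12): truth gives -6; bid 2 gives -2 > -6. Violating.
Others bid (2, 2, 14): truth gives -6; bid 2 gives -2 > -6. Violating.
Others bid (2, 2, 18): truth gives -6; bid 2 gives -2 > -6. Violating.
Others bid (2, 6, 12): truth gives -6; bid 2 gives -2 > -6. Violating.
Others bid (2, 2, 2): truth gives 0; no alternative beats it.
Others bid (2, 2, 6): truth gives 0; no alternative beats it.
(Checking all 125 profiles: 121 have a profitable deviation, 4 do not.)

121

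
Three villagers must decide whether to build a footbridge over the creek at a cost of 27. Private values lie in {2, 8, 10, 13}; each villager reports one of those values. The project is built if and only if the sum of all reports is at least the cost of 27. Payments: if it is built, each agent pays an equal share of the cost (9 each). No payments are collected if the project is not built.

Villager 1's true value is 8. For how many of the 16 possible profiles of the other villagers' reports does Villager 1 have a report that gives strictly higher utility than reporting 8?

Others report (8, 13): truth gives -1; report 2 gives 0 > -1. Violating.
Others report (10, 10): truth gives -1; report 2 gives 0 > -1. Violating.
Others report (10, 13): truth gives -1; report 2 gives 0 > -1. Violating.
Others report (13, 8): truth gives -1; report 2 gives 0 > -1. Violating.
Others report (2, 2): truth gives 0; no alternative beats it.
Others report (2, 8): truth gives 0; no alternative beats it.
(Checking all 16 profiles: 5 have a profitable deviation, 11 do not.)

5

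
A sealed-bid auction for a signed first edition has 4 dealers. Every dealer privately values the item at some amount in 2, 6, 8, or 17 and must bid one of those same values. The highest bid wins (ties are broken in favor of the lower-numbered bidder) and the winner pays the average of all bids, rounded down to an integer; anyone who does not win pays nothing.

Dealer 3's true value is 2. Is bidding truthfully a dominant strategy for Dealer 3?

Check each profile of the others' bids and compare truth against every alternative bid.
Others bid (2, 2, 6): truth gives 0, best alternative gives -2.
Others bid (2, 2, 2): truth gives 0, best alternative gives -1.
Others bid (2, 2, 8): truth gives 0, best alternative gives 0.
Others bid (2, 2, 17): truth gives 0, best alternative gives 0.
Others bid (2, 6, 2): truth gives 0, best alternative gives 0.
Others bid (2, 6, 6): truth gives 0, best alternative gives 0.
(Remaining 58 profiles checked similarly; truth is weakly best in each.)
In every case the truthful bid is at least as good as any alternative, so it is a dominant strategy.

Yes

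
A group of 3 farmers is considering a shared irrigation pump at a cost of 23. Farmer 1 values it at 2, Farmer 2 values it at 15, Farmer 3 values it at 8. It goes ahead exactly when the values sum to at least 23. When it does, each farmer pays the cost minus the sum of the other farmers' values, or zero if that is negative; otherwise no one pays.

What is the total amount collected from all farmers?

19

Total value 25 ≥ cost 23, so it is built.
Farmer 1: others sum to 23; max(0, 23 - 23) = 0.
Farmer 2: others sum to 10; max(0, 23 - 10) = 13.
Farmer 3: others sum to 17; max(0, 23 - 17) = 6.
Total collected = 0 + 13 + 6 = 19.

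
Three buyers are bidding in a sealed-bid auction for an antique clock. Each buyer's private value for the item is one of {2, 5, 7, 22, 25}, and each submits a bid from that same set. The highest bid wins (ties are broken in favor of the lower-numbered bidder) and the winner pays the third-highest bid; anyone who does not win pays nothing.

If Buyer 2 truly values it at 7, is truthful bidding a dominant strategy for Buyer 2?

Consider the case where Buyer 1 bids 2 and Buyer 3 bids 22.
Truthful bid 7: loses, pays 0, utility 0.
Bid 22 instead: wins, pays 2, utility 7 - 2 = 5.
Since 5 > 0, bidding 22 is strictly better here, so truthful bidding is not dominant.

No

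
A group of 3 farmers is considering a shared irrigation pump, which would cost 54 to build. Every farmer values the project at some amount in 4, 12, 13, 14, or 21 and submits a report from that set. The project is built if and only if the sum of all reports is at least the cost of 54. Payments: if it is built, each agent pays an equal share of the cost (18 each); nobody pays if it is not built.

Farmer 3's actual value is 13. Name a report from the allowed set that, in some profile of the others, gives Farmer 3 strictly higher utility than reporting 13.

Suppose Farmer 1 reports 21 and Farmer 2 reports 21.
Report 13: project built, pays 18, utility 13 - 18 = -5.
Report 4: project not built, utility 0.
So reporting 4 beats truth here (0 > -5).

4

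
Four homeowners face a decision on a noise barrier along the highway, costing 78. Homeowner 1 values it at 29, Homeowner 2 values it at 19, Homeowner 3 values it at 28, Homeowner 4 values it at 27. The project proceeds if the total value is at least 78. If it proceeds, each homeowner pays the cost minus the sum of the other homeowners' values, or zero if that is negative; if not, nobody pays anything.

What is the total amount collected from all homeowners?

Total value 103 ≥ cost 78, so it is built.
Homeowner 1: others sum to 74; max(0, 78 - 74) = 4.
Homeowner 2: others sum to 84; max(0, 78 - 84) = 0.
Homeowner 3: others sum to 75; max(0, 78 - 75) = 3.
Homeowner 4: others sum to 76; max(0, 78 - 76) = 2.
Total collected = 4 + 0 + 3 + 2 = 9.

9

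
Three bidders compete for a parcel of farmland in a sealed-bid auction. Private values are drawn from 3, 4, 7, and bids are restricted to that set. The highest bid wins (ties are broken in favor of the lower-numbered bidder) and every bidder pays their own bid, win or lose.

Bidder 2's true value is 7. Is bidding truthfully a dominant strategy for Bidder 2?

Consider the case where Bidder 1 bids 3 and Bidder 3 bids 3.
Truthful bid 7: wins, pays 7, utility 7 - 7 = 0.
Bid 4 instead: wins, pays 4, utility 7 - 4 = 3.
Since 3 > 0, bidding 4 is strictly better here, so truthful bidding is not dominant.

No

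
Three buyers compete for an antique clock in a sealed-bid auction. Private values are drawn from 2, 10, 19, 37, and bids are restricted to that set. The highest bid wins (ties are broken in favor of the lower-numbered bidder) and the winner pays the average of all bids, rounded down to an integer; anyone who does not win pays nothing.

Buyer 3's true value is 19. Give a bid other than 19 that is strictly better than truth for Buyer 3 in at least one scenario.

Suppose Buyer 1 bids 2 and Buyer 2 bids 2.
Bid 19: wins, pays 7, utility 19 - 7 = 12.
Bid 10: wins, pays 4, utility 19 - 4 = 15.
So bidding 10 beats truth here (15 > 12).

10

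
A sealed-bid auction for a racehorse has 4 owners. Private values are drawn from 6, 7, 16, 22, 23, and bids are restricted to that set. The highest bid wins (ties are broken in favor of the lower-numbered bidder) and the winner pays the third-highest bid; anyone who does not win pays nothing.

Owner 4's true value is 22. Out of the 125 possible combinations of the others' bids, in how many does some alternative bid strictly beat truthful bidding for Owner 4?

27

Others bid (6, 6, 22): truth gives 0; bid 23 gives 16 > 0. Violating.
Others bid (6, 7, 22): truth gives 0; bid 23 gives 15 > 0. Violating.
Others bid (6, 16, 22): truth gives 0; bid 23 gives 6 > 0. Violating.
Others bid (6, 22, 6): truth gives 0; bid 23 gives 16 > 0. Violating.
Others bid (6, 6, 6): truth gives 16; no alternative beats it.
Others bid (6, 6, 7): truth gives 16; no alternative beats it.
(Checking all 125 profiles: 27 have a profitable deviation, 98 do not.)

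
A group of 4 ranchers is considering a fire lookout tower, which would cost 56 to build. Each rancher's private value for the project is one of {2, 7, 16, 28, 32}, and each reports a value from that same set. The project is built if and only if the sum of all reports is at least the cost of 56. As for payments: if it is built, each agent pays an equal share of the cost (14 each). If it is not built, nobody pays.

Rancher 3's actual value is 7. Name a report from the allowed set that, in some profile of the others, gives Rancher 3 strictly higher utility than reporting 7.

Suppose Rancher 1 reports 2, Rancher 2 reports 16 and Rancher 4 reports 32.
Report 7: project built, pays 14, utility 7 - 14 = -7.
Report 2: project not built, utility 0.
So reporting 2 beats truth here (0 > -7).

2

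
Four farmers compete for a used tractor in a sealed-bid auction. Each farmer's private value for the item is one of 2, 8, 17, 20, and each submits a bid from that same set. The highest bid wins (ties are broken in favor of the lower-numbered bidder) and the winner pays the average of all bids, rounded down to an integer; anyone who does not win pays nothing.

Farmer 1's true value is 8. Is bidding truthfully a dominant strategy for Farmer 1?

Consider the case where Farmer 2 bids 2, Farmer 3 bids 2 and Farmer 4 bids 2.
Truthful bid 8: wins, pays 3, utility 8 - 3 = 5.
Bid 2 instead: wins, pays 2, utility 8 - 2 = 6.
Since 6 > 5, bidding 2 is strictly better here, so truthful bidding is not dominant.

No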